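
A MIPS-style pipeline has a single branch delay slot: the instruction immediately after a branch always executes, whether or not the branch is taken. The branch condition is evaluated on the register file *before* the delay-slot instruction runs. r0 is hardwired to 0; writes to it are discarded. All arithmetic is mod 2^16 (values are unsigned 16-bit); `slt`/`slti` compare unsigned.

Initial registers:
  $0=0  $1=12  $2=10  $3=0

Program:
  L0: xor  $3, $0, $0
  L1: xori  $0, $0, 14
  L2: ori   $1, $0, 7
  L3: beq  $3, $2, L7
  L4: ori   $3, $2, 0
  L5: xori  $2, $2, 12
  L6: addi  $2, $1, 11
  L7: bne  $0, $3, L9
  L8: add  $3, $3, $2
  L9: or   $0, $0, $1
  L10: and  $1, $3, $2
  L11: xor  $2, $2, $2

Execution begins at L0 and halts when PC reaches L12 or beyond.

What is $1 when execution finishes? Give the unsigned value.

16

PC=0  xor  $3, $0, $0        | $0=0 $1=12 $2=10 $3=0
PC=1  xori  $0, $0, 14       | $0=0 $1=12 $2=10 $3=0
PC=2  ori   $1, $0, 7        | $0=0 $1=7 $2=10 $3=0
PC=3  beq  $3, $2, L7        | $0=0 $1=7 $2=10 $3=0  [not taken]
PC=4  ori   $3, $2, 0        | $0=0 $1=7 $2=10 $3=10
PC=5  xori  $2, $2, 12       | $0=0 $1=7 $2=6 $3=10
PC=6  addi  $2, $1, 11       | $0=0 $1=7 $2=18 $3=10
PC=7  bne  $0, $3, L9        | $0=0 $1=7 $2=18 $3=10  [TAKEN]
PC=8  add  $3, $3, $2        | $0=0 $1=7 $2=18 $3=28
PC=9  or   $0, $0, $1        | $0=0 $1=7 $2=18 $3=28
PC=10 and  $1, $3, $2        | $0=0 $1=16 $2=18 $3=28
PC=11 xor  $2, $2, $2        | $0=0 $1=16 $2=0 $3=28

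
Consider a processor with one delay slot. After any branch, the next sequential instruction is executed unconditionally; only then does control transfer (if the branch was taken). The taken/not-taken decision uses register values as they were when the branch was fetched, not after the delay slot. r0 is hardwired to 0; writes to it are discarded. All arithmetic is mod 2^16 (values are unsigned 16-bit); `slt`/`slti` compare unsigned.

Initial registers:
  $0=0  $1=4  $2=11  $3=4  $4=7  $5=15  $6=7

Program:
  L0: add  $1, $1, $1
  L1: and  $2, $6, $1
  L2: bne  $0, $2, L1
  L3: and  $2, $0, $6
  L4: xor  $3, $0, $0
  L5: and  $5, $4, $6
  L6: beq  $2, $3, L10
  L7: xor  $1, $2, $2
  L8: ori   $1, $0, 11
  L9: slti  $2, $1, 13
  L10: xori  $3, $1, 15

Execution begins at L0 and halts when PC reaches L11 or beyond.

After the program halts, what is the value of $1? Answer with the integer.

PC=0  add  $1, $1, $1        | $0=0 $1=8 $2=11 $3=4 $4=7 $5=15 $6=7
PC=1  and  $2, $6, $1        | $0=0 $1=8 $2=0 $3=4 $4=7 $5=15 $6=7
PC=2  bne  $0, $2, L1        | $0=0 $1=8 $2=0 $3=4 $4=7 $5=15 $6=7  [not taken]
PC=3  and  $2, $0, $6        | $0=0 $1=8 $2=0 $3=4 $4=7 $5=15 $6=7
PC=4  xor  $3, $0, $0        | $0=0 $1=8 $2=0 $3=0 $4=7 $5=15 $6=7
PC=5  and  $5, $4, $6        | $0=0 $1=8 $2=0 $3=0 $4=7 $5=7 $6=7
PC=6  beq  $2, $3, L10       | $0=0 $1=8 $2=0 $3=0 $4=7 $5=7 $6=7  [TAKEN]
PC=7  xor  $1, $2, $2        | $0=0 $1=0 $2=0 $3=0 $4=7 $5=7 $6=7
PC=10 xori  $3, $1, 15       | $0=0 $1=0 $2=0 $3=15 $4=7 $5=7 $6=7

0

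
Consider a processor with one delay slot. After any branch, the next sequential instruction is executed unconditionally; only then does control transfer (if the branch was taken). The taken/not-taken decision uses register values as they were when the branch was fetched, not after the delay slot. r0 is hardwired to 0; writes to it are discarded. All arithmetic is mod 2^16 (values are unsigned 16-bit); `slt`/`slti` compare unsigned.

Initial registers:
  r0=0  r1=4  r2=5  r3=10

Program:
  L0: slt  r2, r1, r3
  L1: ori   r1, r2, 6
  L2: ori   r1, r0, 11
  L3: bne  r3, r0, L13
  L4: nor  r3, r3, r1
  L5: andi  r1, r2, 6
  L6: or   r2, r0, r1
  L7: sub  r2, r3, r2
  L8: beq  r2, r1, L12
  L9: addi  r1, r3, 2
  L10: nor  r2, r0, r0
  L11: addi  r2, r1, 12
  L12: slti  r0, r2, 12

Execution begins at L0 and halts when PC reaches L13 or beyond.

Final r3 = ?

65524

#0 slt  r2, r1, r3 ; 0/4/1/10
#1 ori   r1, r2, 6 ; 0/7/1/10
#2 ori   r1, r0, 11 ; 0/11/1/10
#3 bne  r3, r0, L13 ; 0/11/1/10 ; →target
#4 nor  r3, r3, r1 ; 0/11/1/65524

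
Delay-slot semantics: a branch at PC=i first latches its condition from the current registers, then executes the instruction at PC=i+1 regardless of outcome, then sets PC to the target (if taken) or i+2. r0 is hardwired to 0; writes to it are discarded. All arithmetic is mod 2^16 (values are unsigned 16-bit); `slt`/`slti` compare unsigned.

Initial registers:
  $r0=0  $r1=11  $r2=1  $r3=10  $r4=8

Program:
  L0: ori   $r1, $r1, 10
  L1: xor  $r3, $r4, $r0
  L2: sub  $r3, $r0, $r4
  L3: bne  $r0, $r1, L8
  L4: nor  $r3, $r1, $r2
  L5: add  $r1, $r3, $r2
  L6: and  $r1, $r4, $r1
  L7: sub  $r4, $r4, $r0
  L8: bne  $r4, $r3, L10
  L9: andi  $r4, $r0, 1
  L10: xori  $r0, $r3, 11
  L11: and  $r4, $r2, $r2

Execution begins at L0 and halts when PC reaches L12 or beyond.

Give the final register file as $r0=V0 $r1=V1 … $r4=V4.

$r0=0 $r1=11 $r2=1 $r3=65524 $r4=1

[0] ori   $r1, $r1, 10  →  {$r0:0, $r1:11, $r2:1, $r3:10, $r4:8}
[1] xor  $r3, $r4, $r0  →  {$r0:0, $r1:11, $r2:1, $r3:8, $r4:8}
[2] sub  $r3, $r0, $r4  →  {$r0:0, $r1:11, $r2:1, $r3:65528, $r4:8}
[3] bne  $r0, $r1, L8  →  {$r0:0, $r1:11, $r2:1, $r3:65528, $r4:8}  ⟨branch taken⟩
[4] nor  $r3, $r1, $r2  →  {$r0:0, $r1:11, $r2:1, $r3:65524, $r4:8}
[8] bne  $r4, $r3, L10  →  {$r0:0, $r1:11, $r2:1, $r3:65524, $r4:8}  ⟨branch taken⟩
[9] andi  $r4, $r0, 1  →  {$r0:0, $r1:11, $r2:1, $r3:65524, $r4:0}
[10] xori  $r0, $r3, 11  →  {$r0:0, $r1:11, $r2:1, $r3:65524, $r4:0}
[11] and  $r4, $r2, $r2  →  {$r0:0, $r1:11, $r2:1, $r3:65524, $r4:1}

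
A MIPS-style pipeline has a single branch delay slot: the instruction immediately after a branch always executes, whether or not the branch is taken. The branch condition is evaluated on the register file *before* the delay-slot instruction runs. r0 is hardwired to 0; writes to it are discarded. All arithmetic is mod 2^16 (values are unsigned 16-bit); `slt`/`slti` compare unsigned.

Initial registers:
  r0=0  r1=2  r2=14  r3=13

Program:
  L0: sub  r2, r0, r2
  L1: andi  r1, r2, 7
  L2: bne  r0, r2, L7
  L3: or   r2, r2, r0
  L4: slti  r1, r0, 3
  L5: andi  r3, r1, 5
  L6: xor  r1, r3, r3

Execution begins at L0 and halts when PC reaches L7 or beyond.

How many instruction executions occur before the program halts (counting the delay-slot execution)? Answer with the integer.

#0 sub  r2, r0, r2 ; 0/2/65522/13
#1 andi  r1, r2, 7 ; 0/2/65522/13
#2 bne  r0, r2, L7 ; 0/2/65522/13 ; →target
#3 or   r2, r2, r0 ; 0/2/65522/13

4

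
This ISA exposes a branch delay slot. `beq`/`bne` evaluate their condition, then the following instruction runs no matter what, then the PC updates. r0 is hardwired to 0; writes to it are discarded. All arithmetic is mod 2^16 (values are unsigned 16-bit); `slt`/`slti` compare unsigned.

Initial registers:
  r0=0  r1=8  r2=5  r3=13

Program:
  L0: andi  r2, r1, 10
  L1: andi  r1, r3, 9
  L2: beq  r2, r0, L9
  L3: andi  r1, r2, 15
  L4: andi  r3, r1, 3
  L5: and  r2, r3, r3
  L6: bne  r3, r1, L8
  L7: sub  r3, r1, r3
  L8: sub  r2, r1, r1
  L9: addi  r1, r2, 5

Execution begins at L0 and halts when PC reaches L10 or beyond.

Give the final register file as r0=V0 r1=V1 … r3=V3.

[0] andi  r2, r1, 10  →  {r0:0, r1:8, r2:8, r3:13}
[1] andi  r1, r3, 9  →  {r0:0, r1:9, r2:8, r3:13}
[2] beq  r2, r0, L9  →  {r0:0, r1:9, r2:8, r3:13}  ⟨branch fallthrough⟩
[3] andi  r1, r2, 15  →  {r0:0, r1:8, r2:8, r3:13}
[4] andi  r3, r1, 3  →  {r0:0, r1:8, r2:8, r3:0}
[5] and  r2, r3, r3  →  {r0:0, r1:8, r2:0, r3:0}
[6] bne  r3, r1, L8  →  {r0:0, r1:8, r2:0, r3:0}  ⟨branch taken⟩
[7] sub  r3, r1, r3  →  {r0:0, r1:8, r2:0, r3:8}
[8] sub  r2, r1, r1  →  {r0:0, r1:8, r2:0, r3:8}
[9] addi  r1, r2, 5  →  {r0:0, r1:5, r2:0, r3:8}

r0=0 r1=5 r2=0 r3=8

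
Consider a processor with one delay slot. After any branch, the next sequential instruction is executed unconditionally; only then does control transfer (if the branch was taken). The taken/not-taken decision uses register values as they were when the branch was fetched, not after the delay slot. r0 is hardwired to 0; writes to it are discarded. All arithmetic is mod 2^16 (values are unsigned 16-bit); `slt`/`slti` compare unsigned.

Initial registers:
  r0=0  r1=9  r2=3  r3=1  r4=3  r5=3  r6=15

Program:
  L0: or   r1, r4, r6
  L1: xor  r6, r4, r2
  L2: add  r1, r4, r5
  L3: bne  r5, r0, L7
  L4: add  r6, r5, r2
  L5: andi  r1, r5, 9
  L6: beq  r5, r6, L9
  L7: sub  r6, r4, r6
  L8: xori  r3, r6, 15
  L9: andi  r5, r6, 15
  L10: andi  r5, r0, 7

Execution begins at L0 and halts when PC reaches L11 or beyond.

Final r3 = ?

65522

  step pc=0: or   r1, r4, r6  regs=(0,15,3,1,3,3,15)
  step pc=1: xor  r6, r4, r2  regs=(0,15,3,1,3,3,0)
  step pc=2: add  r1, r4, r5  regs=(0,6,3,1,3,3,0)
  step pc=3: bne  r5, r0, L7  cond=T  regs=(0,6,3,1,3,3,0)
  step pc=4: add  r6, r5, r2  regs=(0,6,3,1,3,3,6)
  step pc=7: sub  r6, r4, r6  regs=(0,6,3,1,3,3,65533)
  step pc=8: xori  r3, r6, 15  regs=(0,6,3,65522,3,3,65533)
  step pc=9: andi  r5, r6, 15  regs=(0,6,3,65522,3,13,65533)
  step pc=10: andi  r5, r0, 7  regs=(0,6,3,65522,3,0,65533)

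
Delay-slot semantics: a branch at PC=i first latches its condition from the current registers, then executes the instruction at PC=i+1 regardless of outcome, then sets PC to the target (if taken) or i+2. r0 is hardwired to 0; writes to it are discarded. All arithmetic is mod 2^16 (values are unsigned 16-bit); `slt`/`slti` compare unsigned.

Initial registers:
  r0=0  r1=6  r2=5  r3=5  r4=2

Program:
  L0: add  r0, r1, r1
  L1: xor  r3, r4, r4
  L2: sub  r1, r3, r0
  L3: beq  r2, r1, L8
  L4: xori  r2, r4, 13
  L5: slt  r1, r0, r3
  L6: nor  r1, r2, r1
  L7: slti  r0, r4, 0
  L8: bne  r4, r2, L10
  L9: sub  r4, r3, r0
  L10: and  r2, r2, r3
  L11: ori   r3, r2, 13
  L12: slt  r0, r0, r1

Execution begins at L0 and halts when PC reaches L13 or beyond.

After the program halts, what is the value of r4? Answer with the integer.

0

[0] add  r0, r1, r1  →  {r0:0, r1:6, r2:5, r3:5, r4:2}
[1] xor  r3, r4, r4  →  {r0:0, r1:6, r2:5, r3:0, r4:2}
[2] sub  r1, r3, r0  →  {r0:0, r1:0, r2:5, r3:0, r4:2}
[3] beq  r2, r1, L8  →  {r0:0, r1:0, r2:5, r3:0, r4:2}  ⟨branch fallthrough⟩
[4] xori  r2, r4, 13  →  {r0:0, r1:0, r2:15, r3:0, r4:2}
[5] slt  r1, r0, r3  →  {r0:0, r1:0, r2:15, r3:0, r4:2}
[6] nor  r1, r2, r1  →  {r0:0, r1:65520, r2:15, r3:0, r4:2}
[7] slti  r0, r4, 0  →  {r0:0, r1:65520, r2:15, r3:0, r4:2}
[8] bne  r4, r2, L10  →  {r0:0, r1:65520, r2:15, r3:0, r4:2}  ⟨branch taken⟩
[9] sub  r4, r3, r0  →  {r0:0, r1:65520, r2:15, r3:0, r4:0}
[10] and  r2, r2, r3  →  {r0:0, r1:65520, r2:0, r3:0, r4:0}
[11] ori   r3, r2, 13  →  {r0:0, r1:65520, r2:0, r3:13, r4:0}
[12] slt  r0, r0, r1  →  {r0:0, r1:65520, r2:0, r3:13, r4:0}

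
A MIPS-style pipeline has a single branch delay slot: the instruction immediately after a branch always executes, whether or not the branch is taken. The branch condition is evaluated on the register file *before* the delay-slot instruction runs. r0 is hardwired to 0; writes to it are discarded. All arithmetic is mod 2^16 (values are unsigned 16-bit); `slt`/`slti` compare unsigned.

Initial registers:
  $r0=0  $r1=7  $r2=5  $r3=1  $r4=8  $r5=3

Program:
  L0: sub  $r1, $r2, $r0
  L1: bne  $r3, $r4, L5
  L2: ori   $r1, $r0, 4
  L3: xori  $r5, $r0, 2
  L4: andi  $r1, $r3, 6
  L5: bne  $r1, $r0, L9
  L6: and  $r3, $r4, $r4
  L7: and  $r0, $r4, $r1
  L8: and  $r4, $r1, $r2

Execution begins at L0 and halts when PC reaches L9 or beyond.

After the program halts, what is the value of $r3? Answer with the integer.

PC=0  sub  $r1, $r2, $r0     | $r0=0 $r1=5 $r2=5 $r3=1 $r4=8 $r5=3
PC=1  bne  $r3, $r4, L5      | $r0=0 $r1=5 $r2=5 $r3=1 $r4=8 $r5=3  [TAKEN]
PC=2  ori   $r1, $r0, 4      | $r0=0 $r1=4 $r2=5 $r3=1 $r4=8 $r5=3
PC=5  bne  $r1, $r0, L9      | $r0=0 $r1=4 $r2=5 $r3=1 $r4=8 $r5=3  [TAKEN]
PC=6  and  $r3, $r4, $r4     | $r0=0 $r1=4 $r2=5 $r3=8 $r4=8 $r5=3

8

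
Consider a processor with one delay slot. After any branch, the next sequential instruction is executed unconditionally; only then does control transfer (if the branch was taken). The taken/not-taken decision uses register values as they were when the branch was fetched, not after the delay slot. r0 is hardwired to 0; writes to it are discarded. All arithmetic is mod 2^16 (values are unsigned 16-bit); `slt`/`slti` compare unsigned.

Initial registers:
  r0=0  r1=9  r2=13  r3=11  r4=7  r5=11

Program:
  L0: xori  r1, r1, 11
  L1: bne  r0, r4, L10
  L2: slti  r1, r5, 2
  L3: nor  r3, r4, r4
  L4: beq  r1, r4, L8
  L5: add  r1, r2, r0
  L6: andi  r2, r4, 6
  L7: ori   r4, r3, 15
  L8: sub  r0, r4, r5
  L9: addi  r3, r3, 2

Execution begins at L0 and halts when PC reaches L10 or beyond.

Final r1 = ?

[0] xori  r1, r1, 11  →  {r0:0, r1:2, r2:13, r3:11, r4:7, r5:11}
[1] bne  r0, r4, L10  →  {r0:0, r1:2, r2:13, r3:11, r4:7, r5:11}  ⟨branch taken⟩
[2] slti  r1, r5, 2  →  {r0:0, r1:0, r2:13, r3:11, r4:7, r5:11}

0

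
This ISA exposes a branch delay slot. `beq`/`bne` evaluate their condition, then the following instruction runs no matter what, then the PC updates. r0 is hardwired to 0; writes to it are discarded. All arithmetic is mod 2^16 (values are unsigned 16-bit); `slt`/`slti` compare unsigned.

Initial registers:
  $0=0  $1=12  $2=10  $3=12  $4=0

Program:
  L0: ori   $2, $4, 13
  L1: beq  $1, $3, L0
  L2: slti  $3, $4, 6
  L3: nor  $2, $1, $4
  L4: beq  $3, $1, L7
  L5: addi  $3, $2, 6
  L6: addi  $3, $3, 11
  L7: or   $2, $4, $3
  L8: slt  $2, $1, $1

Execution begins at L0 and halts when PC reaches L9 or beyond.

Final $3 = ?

[0] ori   $2, $4, 13  →  {$0:0, $1:12, $2:13, $3:12, $4:0}
[1] beq  $1, $3, L0  →  {$0:0, $1:12, $2:13, $3:12, $4:0}  ⟨branch taken⟩
[2] slti  $3, $4, 6  →  {$0:0, $1:12, $2:13, $3:1, $4:0}
[0] ori   $2, $4, 13  →  {$0:0, $1:12, $2:13, $3:1, $4:0}
[1] beq  $1, $3, L0  →  {$0:0, $1:12, $2:13, $3:1, $4:0}  ⟨branch fallthrough⟩
[2] slti  $3, $4, 6  →  {$0:0, $1:12, $2:13, $3:1, $4:0}
[3] nor  $2, $1, $4  →  {$0:0, $1:12, $2:65523, $3:1, $4:0}
[4] beq  $3, $1, L7  →  {$0:0, $1:12, $2:65523, $3:1, $4:0}  ⟨branch fallthrough⟩
[5] addi  $3, $2, 6  →  {$0:0, $1:12, $2:65523, $3:65529, $4:0}
[6] addi  $3, $3, 11  →  {$0:0, $1:12, $2:65523, $3:4, $4:0}
[7] or   $2, $4, $3  →  {$0:0, $1:12, $2:4, $3:4, $4:0}
[8] slt  $2, $1, $1  →  {$0:0, $1:12, $2:0, $3:4, $4:0}

4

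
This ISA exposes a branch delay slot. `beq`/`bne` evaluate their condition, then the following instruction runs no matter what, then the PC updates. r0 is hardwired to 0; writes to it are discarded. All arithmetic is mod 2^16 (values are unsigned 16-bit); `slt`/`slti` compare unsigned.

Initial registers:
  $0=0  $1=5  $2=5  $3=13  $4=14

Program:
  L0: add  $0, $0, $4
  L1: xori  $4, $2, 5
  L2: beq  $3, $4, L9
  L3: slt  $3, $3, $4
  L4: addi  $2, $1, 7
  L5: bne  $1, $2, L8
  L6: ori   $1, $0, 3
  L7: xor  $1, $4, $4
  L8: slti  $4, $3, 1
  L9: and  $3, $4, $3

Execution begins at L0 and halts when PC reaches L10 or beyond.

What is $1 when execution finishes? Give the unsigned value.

[0] add  $0, $0, $4  →  {$0:0, $1:5, $2:5, $3:13, $4:14}
[1] xori  $4, $2, 5  →  {$0:0, $1:5, $2:5, $3:13, $4:0}
[2] beq  $3, $4, L9  →  {$0:0, $1:5, $2:5, $3:13, $4:0}  ⟨branch fallthrough⟩
[3] slt  $3, $3, $4  →  {$0:0, $1:5, $2:5, $3:0, $4:0}
[4] addi  $2, $1, 7  →  {$0:0, $1:5, $2:12, $3:0, $4:0}
[5] bne  $1, $2, L8  →  {$0:0, $1:5, $2:12, $3:0, $4:0}  ⟨branch taken⟩
[6] ori   $1, $0, 3  →  {$0:0, $1:3, $2:12, $3:0, $4:0}
[8] slti  $4, $3, 1  →  {$0:0, $1:3, $2:12, $3:0, $4:1}
[9] and  $3, $4, $3  →  {$0:0, $1:3, $2:12, $3:0, $4:1}

3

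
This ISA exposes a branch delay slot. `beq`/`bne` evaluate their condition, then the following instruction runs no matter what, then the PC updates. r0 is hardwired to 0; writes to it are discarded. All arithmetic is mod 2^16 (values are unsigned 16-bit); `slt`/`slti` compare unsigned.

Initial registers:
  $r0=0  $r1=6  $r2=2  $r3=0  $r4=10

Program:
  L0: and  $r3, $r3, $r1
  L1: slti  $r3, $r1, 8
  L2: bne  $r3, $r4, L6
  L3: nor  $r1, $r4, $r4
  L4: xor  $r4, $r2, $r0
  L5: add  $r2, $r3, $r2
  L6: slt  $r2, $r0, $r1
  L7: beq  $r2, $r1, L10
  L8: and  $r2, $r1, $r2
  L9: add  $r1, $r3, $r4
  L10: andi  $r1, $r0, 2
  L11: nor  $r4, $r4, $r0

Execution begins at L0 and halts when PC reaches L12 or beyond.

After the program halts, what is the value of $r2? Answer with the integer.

1

[0] and  $r3, $r3, $r1  →  {$r0:0, $r1:6, $r2:2, $r3:0, $r4:10}
[1] slti  $r3, $r1, 8  →  {$r0:0, $r1:6, $r2:2, $r3:1, $r4:10}
[2] bne  $r3, $r4, L6  →  {$r0:0, $r1:6, $r2:2, $r3:1, $r4:10}  ⟨branch taken⟩
[3] nor  $r1, $r4, $r4  →  {$r0:0, $r1:65525, $r2:2, $r3:1, $r4:10}
[6] slt  $r2, $r0, $r1  →  {$r0:0, $r1:65525, $r2:1, $r3:1, $r4:10}
[7] beq  $r2, $r1, L10  →  {$r0:0, $r1:65525, $r2:1, $r3:1, $r4:10}  ⟨branch fallthrough⟩
[8] and  $r2, $r1, $r2  →  {$r0:0, $r1:65525, $r2:1, $r3:1, $r4:10}
[9] add  $r1, $r3, $r4  →  {$r0:0, $r1:11, $r2:1, $r3:1, $r4:10}
[10] andi  $r1, $r0, 2  →  {$r0:0, $r1:0, $r2:1, $r3:1, $r4:10}
[11] nor  $r4, $r4, $r0  →  {$r0:0, $r1:0, $r2:1, $r3:1, $r4:65525}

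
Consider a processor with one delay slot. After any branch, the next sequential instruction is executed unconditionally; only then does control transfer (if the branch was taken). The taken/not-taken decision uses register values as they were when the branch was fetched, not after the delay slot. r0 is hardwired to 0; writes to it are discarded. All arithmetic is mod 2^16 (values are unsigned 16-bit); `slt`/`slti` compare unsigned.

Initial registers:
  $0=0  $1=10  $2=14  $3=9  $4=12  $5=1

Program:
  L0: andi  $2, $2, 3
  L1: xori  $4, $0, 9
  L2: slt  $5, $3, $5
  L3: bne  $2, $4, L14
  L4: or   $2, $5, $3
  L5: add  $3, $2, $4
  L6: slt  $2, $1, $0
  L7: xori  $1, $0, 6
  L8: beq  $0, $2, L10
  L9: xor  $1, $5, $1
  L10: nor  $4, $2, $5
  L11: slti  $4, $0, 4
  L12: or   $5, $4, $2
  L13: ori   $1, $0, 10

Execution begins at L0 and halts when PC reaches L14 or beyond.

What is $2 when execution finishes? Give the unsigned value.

PC=0  andi  $2, $2, 3        | $0=0 $1=10 $2=2 $3=9 $4=12 $5=1
PC=1  xori  $4, $0, 9        | $0=0 $1=10 $2=2 $3=9 $4=9 $5=1
PC=2  slt  $5, $3, $5        | $0=0 $1=10 $2=2 $3=9 $4=9 $5=0
PC=3  bne  $2, $4, L14       | $0=0 $1=10 $2=2 $3=9 $4=9 $5=0  [TAKEN]
PC=4  or   $2, $5, $3        | $0=0 $1=10 $2=9 $3=9 $4=9 $5=0

9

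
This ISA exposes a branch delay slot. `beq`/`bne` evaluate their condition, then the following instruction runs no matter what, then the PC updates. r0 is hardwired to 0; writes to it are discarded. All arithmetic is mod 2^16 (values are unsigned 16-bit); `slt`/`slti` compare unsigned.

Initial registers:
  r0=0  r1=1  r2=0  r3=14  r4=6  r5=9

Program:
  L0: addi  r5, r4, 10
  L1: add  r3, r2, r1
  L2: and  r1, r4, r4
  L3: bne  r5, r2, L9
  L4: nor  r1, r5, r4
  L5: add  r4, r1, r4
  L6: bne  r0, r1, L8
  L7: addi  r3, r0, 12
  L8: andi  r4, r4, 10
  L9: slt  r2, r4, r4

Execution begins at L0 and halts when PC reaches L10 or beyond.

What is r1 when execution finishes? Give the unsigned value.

65513

PC=0  addi  r5, r4, 10       | r0=0 r1=1 r2=0 r3=14 r4=6 r5=16
PC=1  add  r3, r2, r1        | r0=0 r1=1 r2=0 r3=1 r4=6 r5=16
PC=2  and  r1, r4, r4        | r0=0 r1=6 r2=0 r3=1 r4=6 r5=16
PC=3  bne  r5, r2, L9        | r0=0 r1=6 r2=0 r3=1 r4=6 r5=16  [TAKEN]
PC=4  nor  r1, r5, r4        | r0=0 r1=65513 r2=0 r3=1 r4=6 r5=16
PC=9  slt  r2, r4, r4        | r0=0 r1=65513 r2=0 r3=1 r4=6 r5=16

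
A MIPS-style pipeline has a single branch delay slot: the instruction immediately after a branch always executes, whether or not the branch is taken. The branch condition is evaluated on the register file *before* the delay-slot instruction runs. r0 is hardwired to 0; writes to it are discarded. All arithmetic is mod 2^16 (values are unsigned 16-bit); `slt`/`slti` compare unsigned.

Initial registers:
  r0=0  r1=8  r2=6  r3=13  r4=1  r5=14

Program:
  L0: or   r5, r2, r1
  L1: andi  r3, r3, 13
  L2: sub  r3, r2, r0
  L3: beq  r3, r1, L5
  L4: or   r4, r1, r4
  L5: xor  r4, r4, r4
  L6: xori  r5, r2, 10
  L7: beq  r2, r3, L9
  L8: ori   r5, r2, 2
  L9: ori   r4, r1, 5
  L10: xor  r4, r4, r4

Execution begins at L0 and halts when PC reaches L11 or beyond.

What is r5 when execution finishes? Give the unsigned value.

  step pc=0: or   r5, r2, r1  regs=(0,8,6,13,1,14)
  step pc=1: andi  r3, r3, 13  regs=(0,8,6,13,1,14)
  step pc=2: sub  r3, r2, r0  regs=(0,8,6,6,1,14)
  step pc=3: beq  r3, r1, L5  cond=F  regs=(0,8,6,6,1,14)
  step pc=4: or   r4, r1, r4  regs=(0,8,6,6,9,14)
  step pc=5: xor  r4, r4, r4  regs=(0,8,6,6,0,14)
  step pc=6: xori  r5, r2, 10  regs=(0,8,6,6,0,12)
  step pc=7: beq  r2, r3, L9  cond=T  regs=(0,8,6,6,0,12)
  step pc=8: ori   r5, r2, 2  regs=(0,8,6,6,0,6)
  step pc=9: ori   r4, r1, 5  regs=(0,8,6,6,13,6)
  step pc=10: xor  r4, r4, r4  regs=(0,8,6,6,0,6)

6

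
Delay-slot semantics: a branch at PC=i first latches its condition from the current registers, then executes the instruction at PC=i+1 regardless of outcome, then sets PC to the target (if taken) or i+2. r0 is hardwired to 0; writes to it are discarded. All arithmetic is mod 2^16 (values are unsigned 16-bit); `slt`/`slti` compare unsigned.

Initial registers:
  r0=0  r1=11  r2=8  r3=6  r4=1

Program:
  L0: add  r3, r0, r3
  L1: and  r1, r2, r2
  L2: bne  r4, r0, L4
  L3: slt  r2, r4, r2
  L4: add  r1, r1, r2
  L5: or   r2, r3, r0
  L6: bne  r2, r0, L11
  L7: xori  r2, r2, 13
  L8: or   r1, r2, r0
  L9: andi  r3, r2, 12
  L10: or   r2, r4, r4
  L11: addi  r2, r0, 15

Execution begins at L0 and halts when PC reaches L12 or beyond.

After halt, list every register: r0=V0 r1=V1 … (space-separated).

[0] add  r3, r0, r3  →  {r0:0, r1:11, r2:8, r3:6, r4:1}
[1] and  r1, r2, r2  →  {r0:0, r1:8, r2:8, r3:6, r4:1}
[2] bne  r4, r0, L4  →  {r0:0, r1:8, r2:8, r3:6, r4:1}  ⟨branch taken⟩
[3] slt  r2, r4, r2  →  {r0:0, r1:8, r2:1, r3:6, r4:1}
[4] add  r1, r1, r2  →  {r0:0, r1:9, r2:1, r3:6, r4:1}
[5] or   r2, r3, r0  →  {r0:0, r1:9, r2:6, r3:6, r4:1}
[6] bne  r2, r0, L11  →  {r0:0, r1:9, r2:6, r3:6, r4:1}  ⟨branch taken⟩
[7] xori  r2, r2, 13  →  {r0:0, r1:9, r2:11, r3:6, r4:1}
[11] addi  r2, r0, 15  →  {r0:0, r1:9, r2:15, r3:6, r4:1}

r0=0 r1=9 r2=15 r3=6 r4=1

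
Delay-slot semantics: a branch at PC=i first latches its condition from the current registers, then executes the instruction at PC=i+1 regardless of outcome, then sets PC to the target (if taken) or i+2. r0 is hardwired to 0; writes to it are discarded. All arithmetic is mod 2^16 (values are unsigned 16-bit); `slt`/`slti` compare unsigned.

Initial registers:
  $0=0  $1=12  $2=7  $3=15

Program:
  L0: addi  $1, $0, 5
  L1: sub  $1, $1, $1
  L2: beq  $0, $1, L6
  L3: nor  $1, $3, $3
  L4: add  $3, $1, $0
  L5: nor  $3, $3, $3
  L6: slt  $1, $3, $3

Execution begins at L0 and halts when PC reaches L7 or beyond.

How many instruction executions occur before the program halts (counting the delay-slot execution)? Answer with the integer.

PC=0  addi  $1, $0, 5        | $0=0 $1=5 $2=7 $3=15
PC=1  sub  $1, $1, $1        | $0=0 $1=0 $2=7 $3=15
PC=2  beq  $0, $1, L6        | $0=0 $1=0 $2=7 $3=15  [TAKEN]
PC=3  nor  $1, $3, $3        | $0=0 $1=65520 $2=7 $3=15
PC=6  slt  $1, $3, $3        | $0=0 $1=0 $2=7 $3=15

5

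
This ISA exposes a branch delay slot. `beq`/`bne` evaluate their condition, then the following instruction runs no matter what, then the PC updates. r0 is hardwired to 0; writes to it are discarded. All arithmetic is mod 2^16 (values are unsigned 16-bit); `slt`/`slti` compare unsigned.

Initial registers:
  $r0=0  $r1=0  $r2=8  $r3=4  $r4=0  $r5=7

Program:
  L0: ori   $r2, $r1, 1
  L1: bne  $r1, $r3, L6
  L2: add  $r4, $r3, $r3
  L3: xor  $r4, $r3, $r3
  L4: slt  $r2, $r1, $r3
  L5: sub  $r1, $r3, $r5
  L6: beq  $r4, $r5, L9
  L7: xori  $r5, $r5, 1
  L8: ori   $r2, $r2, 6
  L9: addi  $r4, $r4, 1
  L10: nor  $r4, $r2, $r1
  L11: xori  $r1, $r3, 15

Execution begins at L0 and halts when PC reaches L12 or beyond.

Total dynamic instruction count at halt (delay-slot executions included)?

9

#0 ori   $r2, $r1, 1 ; 0/0/1/4/0/7
#1 bne  $r1, $r3, L6 ; 0/0/1/4/0/7 ; →target
#2 add  $r4, $r3, $r3 ; 0/0/1/4/8/7
#6 beq  $r4, $r5, L9 ; 0/0/1/4/8/7 ; →fallthru
#7 xori  $r5, $r5, 1 ; 0/0/1/4/8/6
#8 ori   $r2, $r2, 6 ; 0/0/7/4/8/6
#9 addi  $r4, $r4, 1 ; 0/0/7/4/9/6
#10 nor  $r4, $r2, $r1 ; 0/0/7/4/65528/6
#11 xori  $r1, $r3, 15 ; 0/11/7/4/65528/6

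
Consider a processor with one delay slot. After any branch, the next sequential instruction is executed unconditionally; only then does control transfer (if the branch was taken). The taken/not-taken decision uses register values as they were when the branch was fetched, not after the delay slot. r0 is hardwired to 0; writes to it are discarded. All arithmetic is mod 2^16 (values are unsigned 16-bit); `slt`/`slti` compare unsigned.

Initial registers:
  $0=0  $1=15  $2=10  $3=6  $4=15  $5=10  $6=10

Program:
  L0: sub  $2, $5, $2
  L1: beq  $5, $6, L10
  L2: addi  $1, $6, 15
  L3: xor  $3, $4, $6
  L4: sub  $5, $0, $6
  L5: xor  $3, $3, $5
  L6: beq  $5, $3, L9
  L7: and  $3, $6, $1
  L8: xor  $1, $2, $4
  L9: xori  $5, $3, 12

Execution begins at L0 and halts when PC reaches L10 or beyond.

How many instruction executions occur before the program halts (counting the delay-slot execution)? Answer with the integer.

PC=0  sub  $2, $5, $2        | $0=0 $1=15 $2=0 $3=6 $4=15 $5=10 $6=10
PC=1  beq  $5, $6, L10       | $0=0 $1=15 $2=0 $3=6 $4=15 $5=10 $6=10  [TAKEN]
PC=2  addi  $1, $6, 15       | $0=0 $1=25 $2=0 $3=6 $4=15 $5=10 $6=10

3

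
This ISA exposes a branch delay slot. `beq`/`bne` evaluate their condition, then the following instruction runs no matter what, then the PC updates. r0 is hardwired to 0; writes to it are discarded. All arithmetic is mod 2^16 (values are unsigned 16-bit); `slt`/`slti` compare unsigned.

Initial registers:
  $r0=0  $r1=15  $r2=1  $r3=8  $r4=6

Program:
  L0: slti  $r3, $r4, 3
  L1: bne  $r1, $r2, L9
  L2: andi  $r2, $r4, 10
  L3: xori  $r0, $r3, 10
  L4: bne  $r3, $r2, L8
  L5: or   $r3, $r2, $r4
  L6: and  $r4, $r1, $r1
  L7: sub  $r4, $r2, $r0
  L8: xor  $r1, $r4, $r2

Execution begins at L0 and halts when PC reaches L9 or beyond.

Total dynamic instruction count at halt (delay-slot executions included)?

3

#0 slti  $r3, $r4, 3 ; 0/15/1/0/6
#1 bne  $r1, $r2, L9 ; 0/15/1/0/6 ; →target
#2 andi  $r2, $r4, 10 ; 0/15/2/0/6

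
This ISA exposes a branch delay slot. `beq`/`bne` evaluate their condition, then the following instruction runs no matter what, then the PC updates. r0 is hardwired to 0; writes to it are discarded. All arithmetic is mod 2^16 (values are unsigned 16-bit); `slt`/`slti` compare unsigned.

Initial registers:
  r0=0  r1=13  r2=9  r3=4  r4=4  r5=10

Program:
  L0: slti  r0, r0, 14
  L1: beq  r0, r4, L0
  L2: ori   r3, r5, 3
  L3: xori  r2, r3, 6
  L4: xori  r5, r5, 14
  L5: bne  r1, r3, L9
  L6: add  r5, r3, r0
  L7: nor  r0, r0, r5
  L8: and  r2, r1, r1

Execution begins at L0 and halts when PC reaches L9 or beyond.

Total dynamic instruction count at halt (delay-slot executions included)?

  step pc=0: slti  r0, r0, 14  regs=(0,13,9,4,4,10)
  step pc=1: beq  r0, r4, L0  cond=F  regs=(0,13,9,4,4,10)
  step pc=2: ori   r3, r5, 3  regs=(0,13,9,11,4,10)
  step pc=3: xori  r2, r3, 6  regs=(0,13,13,11,4,10)
  step pc=4: xori  r5, r5, 14  regs=(0,13,13,11,4,4)
  step pc=5: bne  r1, r3, L9  cond=T  regs=(0,13,13,11,4,4)
  step pc=6: add  r5, r3, r0  regs=(0,13,13,11,4,11)

7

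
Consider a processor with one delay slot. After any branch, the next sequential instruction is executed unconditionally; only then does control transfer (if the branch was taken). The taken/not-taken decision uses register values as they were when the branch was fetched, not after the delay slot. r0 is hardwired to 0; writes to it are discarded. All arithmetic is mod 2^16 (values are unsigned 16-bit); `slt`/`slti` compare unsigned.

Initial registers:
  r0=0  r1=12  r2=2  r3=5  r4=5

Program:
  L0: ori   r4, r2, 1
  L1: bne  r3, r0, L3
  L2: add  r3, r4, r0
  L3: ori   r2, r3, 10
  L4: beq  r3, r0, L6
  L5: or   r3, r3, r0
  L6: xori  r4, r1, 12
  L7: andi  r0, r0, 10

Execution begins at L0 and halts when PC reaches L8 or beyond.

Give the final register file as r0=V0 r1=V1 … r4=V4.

r0=0 r1=12 r2=11 r3=3 r4=0

PC=0  ori   r4, r2, 1        | r0=0 r1=12 r2=2 r3=5 r4=3
PC=1  bne  r3, r0, L3        | r0=0 r1=12 r2=2 r3=5 r4=3  [TAKEN]
PC=2  add  r3, r4, r0        | r0=0 r1=12 r2=2 r3=3 r4=3
PC=3  ori   r2, r3, 10       | r0=0 r1=12 r2=11 r3=3 r4=3
PC=4  beq  r3, r0, L6        | r0=0 r1=12 r2=11 r3=3 r4=3  [not taken]
PC=5  or   r3, r3, r0        | r0=0 r1=12 r2=11 r3=3 r4=3
PC=6  xori  r4, r1, 12       | r0=0 r1=12 r2=11 r3=3 r4=0
PC=7  andi  r0, r0, 10       | r0=0 r1=12 r2=11 r3=3 r4=0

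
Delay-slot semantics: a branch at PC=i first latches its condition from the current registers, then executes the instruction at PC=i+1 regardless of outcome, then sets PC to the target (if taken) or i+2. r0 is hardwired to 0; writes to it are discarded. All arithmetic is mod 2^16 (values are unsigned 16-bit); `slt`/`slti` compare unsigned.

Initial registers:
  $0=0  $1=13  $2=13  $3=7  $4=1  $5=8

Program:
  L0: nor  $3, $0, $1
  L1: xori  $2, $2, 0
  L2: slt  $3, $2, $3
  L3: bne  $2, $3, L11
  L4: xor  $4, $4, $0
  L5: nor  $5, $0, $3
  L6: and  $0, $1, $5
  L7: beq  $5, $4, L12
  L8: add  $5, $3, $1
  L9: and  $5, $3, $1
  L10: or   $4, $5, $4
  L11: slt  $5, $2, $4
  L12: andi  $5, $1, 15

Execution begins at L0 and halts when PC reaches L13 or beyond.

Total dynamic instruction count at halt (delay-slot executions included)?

#0 nor  $3, $0, $1 ; 0/13/13/65522/1/8
#1 xori  $2, $2, 0 ; 0/13/13/65522/1/8
#2 slt  $3, $2, $3 ; 0/13/13/1/1/8
#3 bne  $2, $3, L11 ; 0/13/13/1/1/8 ; →target
#4 xor  $4, $4, $0 ; 0/13/13/1/1/8
#11 slt  $5, $2, $4 ; 0/13/13/1/1/0
#12 andi  $5, $1, 15 ; 0/13/13/1/1/13

7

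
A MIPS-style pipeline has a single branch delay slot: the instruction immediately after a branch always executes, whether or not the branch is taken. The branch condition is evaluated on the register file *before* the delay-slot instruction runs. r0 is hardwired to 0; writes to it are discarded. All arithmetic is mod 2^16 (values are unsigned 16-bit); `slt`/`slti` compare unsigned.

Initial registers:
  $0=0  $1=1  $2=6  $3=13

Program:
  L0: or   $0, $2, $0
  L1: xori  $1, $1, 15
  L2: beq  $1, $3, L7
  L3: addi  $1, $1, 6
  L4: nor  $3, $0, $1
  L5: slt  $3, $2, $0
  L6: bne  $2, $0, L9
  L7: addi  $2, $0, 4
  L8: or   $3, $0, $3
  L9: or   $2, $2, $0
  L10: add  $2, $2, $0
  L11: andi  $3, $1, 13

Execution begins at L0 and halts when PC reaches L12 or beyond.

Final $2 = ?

4

  step pc=0: or   $0, $2, $0  regs=(0,1,6,13)
  step pc=1: xori  $1, $1, 15  regs=(0,14,6,13)
  step pc=2: beq  $1, $3, L7  cond=F  regs=(0,14,6,13)
  step pc=3: addi  $1, $1, 6  regs=(0,20,6,13)
  step pc=4: nor  $3, $0, $1  regs=(0,20,6,65515)
  step pc=5: slt  $3, $2, $0  regs=(0,20,6,0)
  step pc=6: bne  $2, $0, L9  cond=T  regs=(0,20,6,0)
  step pc=7: addi  $2, $0, 4  regs=(0,20,4,0)
  step pc=9: or   $2, $2, $0  regs=(0,20,4,0)
  step pc=10: add  $2, $2, $0  regs=(0,20,4,0)
  step pc=11: andi  $3, $1, 13  regs=(0,20,4,4)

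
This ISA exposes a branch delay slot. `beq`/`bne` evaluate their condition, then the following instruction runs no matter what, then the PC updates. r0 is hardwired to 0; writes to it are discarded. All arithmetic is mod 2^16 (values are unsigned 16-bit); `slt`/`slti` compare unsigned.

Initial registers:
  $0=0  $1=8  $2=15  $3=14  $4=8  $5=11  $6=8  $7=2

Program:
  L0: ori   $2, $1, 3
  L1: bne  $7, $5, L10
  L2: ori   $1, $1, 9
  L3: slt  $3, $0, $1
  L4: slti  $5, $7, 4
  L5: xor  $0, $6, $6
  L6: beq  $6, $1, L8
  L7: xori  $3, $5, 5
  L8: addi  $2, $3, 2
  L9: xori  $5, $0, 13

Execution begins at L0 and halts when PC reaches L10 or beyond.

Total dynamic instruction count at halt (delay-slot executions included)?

PC=0  ori   $2, $1, 3        | $0=0 $1=8 $2=11 $3=14 $4=8 $5=11 $6=8 $7=2
PC=1  bne  $7, $5, L10       | $0=0 $1=8 $2=11 $3=14 $4=8 $5=11 $6=8 $7=2  [TAKEN]
PC=2  ori   $1, $1, 9        | $0=0 $1=9 $2=11 $3=14 $4=8 $5=11 $6=8 $7=2

3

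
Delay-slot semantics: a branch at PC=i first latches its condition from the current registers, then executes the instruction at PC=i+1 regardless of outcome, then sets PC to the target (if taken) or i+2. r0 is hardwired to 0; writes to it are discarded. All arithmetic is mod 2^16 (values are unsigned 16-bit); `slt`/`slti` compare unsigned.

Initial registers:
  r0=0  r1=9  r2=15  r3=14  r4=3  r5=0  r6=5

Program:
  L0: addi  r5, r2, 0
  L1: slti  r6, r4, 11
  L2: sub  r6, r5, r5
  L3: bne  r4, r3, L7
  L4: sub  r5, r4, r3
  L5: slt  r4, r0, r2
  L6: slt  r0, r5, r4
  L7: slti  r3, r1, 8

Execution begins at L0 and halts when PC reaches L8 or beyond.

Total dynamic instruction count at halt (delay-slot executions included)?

6

  step pc=0: addi  r5, r2, 0  regs=(0,9,15,14,3,15,5)
  step pc=1: slti  r6, r4, 11  regs=(0,9,15,14,3,15,1)
  step pc=2: sub  r6, r5, r5  regs=(0,9,15,14,3,15,0)
  step pc=3: bne  r4, r3, L7  cond=T  regs=(0,9,15,14,3,15,0)
  step pc=4: sub  r5, r4, r3  regs=(0,9,15,14,3,65525,0)
  step pc=7: slti  r3, r1, 8  regs=(0,9,15,0,3,65525,0)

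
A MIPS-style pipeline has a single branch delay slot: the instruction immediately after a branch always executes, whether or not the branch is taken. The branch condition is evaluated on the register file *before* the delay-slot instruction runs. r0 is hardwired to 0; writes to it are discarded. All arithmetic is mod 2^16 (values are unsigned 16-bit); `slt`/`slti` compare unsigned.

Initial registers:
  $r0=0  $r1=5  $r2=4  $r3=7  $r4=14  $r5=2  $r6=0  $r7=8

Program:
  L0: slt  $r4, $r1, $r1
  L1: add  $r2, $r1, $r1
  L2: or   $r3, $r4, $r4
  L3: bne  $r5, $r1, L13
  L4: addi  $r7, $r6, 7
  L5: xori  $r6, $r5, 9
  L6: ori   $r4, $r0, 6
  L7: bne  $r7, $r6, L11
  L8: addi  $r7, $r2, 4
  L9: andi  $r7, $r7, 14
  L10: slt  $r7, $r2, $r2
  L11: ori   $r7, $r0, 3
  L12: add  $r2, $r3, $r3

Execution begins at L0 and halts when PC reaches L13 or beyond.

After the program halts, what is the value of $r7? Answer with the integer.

7

#0 slt  $r4, $r1, $r1 ; 0/5/4/7/0/2/0/8
#1 add  $r2, $r1, $r1 ; 0/5/10/7/0/2/0/8
#2 or   $r3, $r4, $r4 ; 0/5/10/0/0/2/0/8
#3 bne  $r5, $r1, L13 ; 0/5/10/0/0/2/0/8 ; →target
#4 addi  $r7, $r6, 7 ; 0/5/10/0/0/2/0/7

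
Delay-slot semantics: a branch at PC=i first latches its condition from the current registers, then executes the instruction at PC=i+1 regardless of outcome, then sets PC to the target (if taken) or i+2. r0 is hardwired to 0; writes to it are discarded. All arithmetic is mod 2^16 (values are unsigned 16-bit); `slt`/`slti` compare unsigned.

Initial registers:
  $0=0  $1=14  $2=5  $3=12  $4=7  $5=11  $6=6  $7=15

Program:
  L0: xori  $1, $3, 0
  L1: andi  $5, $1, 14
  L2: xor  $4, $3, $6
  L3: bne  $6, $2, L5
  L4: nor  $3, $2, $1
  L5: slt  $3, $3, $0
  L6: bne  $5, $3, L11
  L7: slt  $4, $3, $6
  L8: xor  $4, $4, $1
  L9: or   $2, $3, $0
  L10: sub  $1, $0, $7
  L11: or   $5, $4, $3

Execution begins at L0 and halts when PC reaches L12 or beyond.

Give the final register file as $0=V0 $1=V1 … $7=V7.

#0 xori  $1, $3, 0 ; 0/12/5/12/7/11/6/15
#1 andi  $5, $1, 14 ; 0/12/5/12/7/12/6/15
#2 xor  $4, $3, $6 ; 0/12/5/12/10/12/6/15
#3 bne  $6, $2, L5 ; 0/12/5/12/10/12/6/15 ; →target
#4 nor  $3, $2, $1 ; 0/12/5/65522/10/12/6/15
#5 slt  $3, $3, $0 ; 0/12/5/0/10/12/6/15
#6 bne  $5, $3, L11 ; 0/12/5/0/10/12/6/15 ; →target
#7 slt  $4, $3, $6 ; 0/12/5/0/1/12/6/15
#11 or   $5, $4, $3 ; 0/12/5/0/1/1/6/15

$0=0 $1=12 $2=5 $3=0 $4=1 $5=1 $6=6 $7=15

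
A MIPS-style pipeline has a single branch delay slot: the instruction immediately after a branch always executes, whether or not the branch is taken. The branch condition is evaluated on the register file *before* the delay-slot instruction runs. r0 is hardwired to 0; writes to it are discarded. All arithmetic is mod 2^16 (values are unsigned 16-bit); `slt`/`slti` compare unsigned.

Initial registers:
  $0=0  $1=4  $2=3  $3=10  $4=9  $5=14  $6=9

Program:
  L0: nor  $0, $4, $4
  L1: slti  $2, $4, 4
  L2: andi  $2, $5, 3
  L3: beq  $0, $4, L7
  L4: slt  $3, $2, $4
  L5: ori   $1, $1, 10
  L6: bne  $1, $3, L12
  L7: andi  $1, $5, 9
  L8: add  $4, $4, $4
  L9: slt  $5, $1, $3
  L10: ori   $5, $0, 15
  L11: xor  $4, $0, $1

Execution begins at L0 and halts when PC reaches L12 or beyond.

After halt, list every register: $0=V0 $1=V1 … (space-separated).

$0=0 $1=8 $2=2 $3=1 $4=9 $5=14 $6=9

PC=0  nor  $0, $4, $4        | $0=0 $1=4 $2=3 $3=10 $4=9 $5=14 $6=9
PC=1  slti  $2, $4, 4        | $0=0 $1=4 $2=0 $3=10 $4=9 $5=14 $6=9
PC=2  andi  $2, $5, 3        | $0=0 $1=4 $2=2 $3=10 $4=9 $5=14 $6=9
PC=3  beq  $0, $4, L7        | $0=0 $1=4 $2=2 $3=10 $4=9 $5=14 $6=9  [not taken]
PC=4  slt  $3, $2, $4        | $0=0 $1=4 $2=2 $3=1 $4=9 $5=14 $6=9
PC=5  ori   $1, $1, 10       | $0=0 $1=14 $2=2 $3=1 $4=9 $5=14 $6=9
PC=6  bne  $1, $3, L12       | $0=0 $1=14 $2=2 $3=1 $4=9 $5=14 $6=9  [TAKEN]
PC=7  andi  $1, $5, 9        | $0=0 $1=8 $2=2 $3=1 $4=9 $5=14 $6=9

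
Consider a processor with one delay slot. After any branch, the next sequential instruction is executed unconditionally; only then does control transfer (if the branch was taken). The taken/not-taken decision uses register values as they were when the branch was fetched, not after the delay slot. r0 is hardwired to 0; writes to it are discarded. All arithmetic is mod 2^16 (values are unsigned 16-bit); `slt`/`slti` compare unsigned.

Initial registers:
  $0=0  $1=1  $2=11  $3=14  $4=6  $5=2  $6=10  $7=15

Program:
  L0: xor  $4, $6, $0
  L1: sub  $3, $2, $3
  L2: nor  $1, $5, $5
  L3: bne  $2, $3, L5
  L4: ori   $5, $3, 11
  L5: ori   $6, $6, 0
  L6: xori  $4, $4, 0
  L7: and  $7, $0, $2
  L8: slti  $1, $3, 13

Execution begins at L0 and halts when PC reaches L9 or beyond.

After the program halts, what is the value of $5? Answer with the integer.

PC=0  xor  $4, $6, $0        | $0=0 $1=1 $2=11 $3=14 $4=10 $5=2 $6=10 $7=15
PC=1  sub  $3, $2, $3        | $0=0 $1=1 $2=11 $3=65533 $4=10 $5=2 $6=10 $7=15
PC=2  nor  $1, $5, $5        | $0=0 $1=65533 $2=11 $3=65533 $4=10 $5=2 $6=10 $7=15
PC=3  bne  $2, $3, L5        | $0=0 $1=65533 $2=11 $3=65533 $4=10 $5=2 $6=10 $7=15  [TAKEN]
PC=4  ori   $5, $3, 11       | $0=0 $1=65533 $2=11 $3=65533 $4=10 $5=65535 $6=10 $7=15
PC=5  ori   $6, $6, 0        | $0=0 $1=65533 $2=11 $3=65533 $4=10 $5=65535 $6=10 $7=15
PC=6  xori  $4, $4, 0        | $0=0 $1=65533 $2=11 $3=65533 $4=10 $5=65535 $6=10 $7=15
PC=7  and  $7, $0, $2        | $0=0 $1=65533 $2=11 $3=65533 $4=10 $5=65535 $6=10 $7=0
PC=8  slti  $1, $3, 13       | $0=0 $1=0 $2=11 $3=65533 $4=10 $5=65535 $6=10 $7=0

65535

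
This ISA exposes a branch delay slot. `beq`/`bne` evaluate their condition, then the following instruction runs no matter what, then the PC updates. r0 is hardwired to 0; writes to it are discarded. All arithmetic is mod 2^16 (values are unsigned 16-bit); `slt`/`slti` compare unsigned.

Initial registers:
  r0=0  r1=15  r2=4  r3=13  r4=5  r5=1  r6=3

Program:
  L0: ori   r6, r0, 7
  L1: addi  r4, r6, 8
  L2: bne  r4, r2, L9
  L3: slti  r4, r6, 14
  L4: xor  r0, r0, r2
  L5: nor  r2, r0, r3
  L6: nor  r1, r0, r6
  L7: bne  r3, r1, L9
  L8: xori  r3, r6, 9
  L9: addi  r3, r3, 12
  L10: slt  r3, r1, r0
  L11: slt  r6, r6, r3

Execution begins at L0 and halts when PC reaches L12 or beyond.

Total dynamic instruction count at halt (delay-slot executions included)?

  step pc=0: ori   r6, r0, 7  regs=(0,15,4,13,5,1,7)
  step pc=1: addi  r4, r6, 8  regs=(0,15,4,13,15,1,7)
  step pc=2: bne  r4, r2, L9  cond=T  regs=(0,15,4,13,15,1,7)
  step pc=3: slti  r4, r6, 14  regs=(0,15,4,13,1,1,7)
  step pc=9: addi  r3, r3, 12  regs=(0,15,4,25,1,1,7)
  step pc=10: slt  r3, r1, r0  regs=(0,15,4,0,1,1,7)
  step pc=11: slt  r6, r6, r3  regs=(0,15,4,0,1,1,0)

7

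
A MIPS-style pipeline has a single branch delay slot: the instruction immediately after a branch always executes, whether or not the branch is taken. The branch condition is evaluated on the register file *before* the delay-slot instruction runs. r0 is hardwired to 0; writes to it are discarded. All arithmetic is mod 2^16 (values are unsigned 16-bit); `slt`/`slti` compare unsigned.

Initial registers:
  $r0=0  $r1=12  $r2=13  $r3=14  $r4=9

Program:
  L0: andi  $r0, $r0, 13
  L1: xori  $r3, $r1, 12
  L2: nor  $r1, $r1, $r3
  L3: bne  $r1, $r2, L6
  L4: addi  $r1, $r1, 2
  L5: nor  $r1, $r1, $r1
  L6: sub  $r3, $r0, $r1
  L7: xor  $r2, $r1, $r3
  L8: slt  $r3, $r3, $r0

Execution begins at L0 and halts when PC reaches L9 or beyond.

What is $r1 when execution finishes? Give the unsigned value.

65525

  step pc=0: andi  $r0, $r0, 13  regs=(0,12,13,14,9)
  step pc=1: xori  $r3, $r1, 12  regs=(0,12,13,0,9)
  step pc=2: nor  $r1, $r1, $r3  regs=(0,65523,13,0,9)
  step pc=3: bne  $r1, $r2, L6  cond=T  regs=(0,65523,13,0,9)
  step pc=4: addi  $r1, $r1, 2  regs=(0,65525,13,0,9)
  step pc=6: sub  $r3, $r0, $r1  regs=(0,65525,13,11,9)
  step pc=7: xor  $r2, $r1, $r3  regs=(0,65525,65534,11,9)
  step pc=8: slt  $r3, $r3, $r0  regs=(0,65525,65534,0,9)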